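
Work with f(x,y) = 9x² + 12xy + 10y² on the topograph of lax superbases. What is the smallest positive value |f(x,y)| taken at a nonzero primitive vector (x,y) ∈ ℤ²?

translate: b→-6 (≡12 mod 18), so (9,12,10)→(9,-6,7)
flip: (9,-6,7)→(7,6,9)
reduced (well bottom): (7,6,9) with a≤c, −a<b≤a
well minimum = a = 7

7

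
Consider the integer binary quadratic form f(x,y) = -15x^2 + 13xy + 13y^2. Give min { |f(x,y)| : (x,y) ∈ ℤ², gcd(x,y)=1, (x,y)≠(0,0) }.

river: ρ → (13,13,-15)
river: ρ → (-15,17,11)
river: ρ → (11,27,-5)
river: ρ → (-5,23,21)
river: ρ → (21,19,-7)
river: ρ → (-7,23,15)
river: ρ → (15,7,-15)
river: ρ → (-15,23,7)
river: ρ → (7,19,-21)
river: ρ → (-21,23,5)
river: ρ → (5,27,-11)
river: ρ → (-11,17,15)
river: ρ → (15,13,-13)
river: ρ → (-13,13,15)
river: ρ → (15,17,-11)
river: ρ → (-11,27,5)
river: ρ → (5,23,-21)
river: ρ → (-21,19,7)
river: ρ → (7,23,-15)
river: ρ → (-15,7,15)
river: ρ → (15,23,-7)
river: ρ → (-7,19,21)
river: ρ → (21,23,-5)
river: ρ → (-5,27,11)
river: ρ → (11,17,-15)
river: ρ → (-15,13,13)
closes: descent 0, river 26
min |a| on river = 5

5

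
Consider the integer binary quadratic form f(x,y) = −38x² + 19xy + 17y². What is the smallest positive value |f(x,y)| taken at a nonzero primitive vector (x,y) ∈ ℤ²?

descent: ρ → (17,49,-8)  [lands on river]
river: ρ → (-8,47,23)
river: ρ → (23,45,-10)
river: ρ → (-10,35,43)
river: ρ → (43,51,-2)
river: ρ → (-2,53,17)
closes: descent 1, river 6
min |a| on river = 2

2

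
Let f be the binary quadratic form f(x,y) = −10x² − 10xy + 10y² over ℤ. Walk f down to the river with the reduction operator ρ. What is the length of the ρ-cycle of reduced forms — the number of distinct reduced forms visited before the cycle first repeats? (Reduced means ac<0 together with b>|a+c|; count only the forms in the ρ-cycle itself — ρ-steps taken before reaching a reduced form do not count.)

D = 500, ⌊√D⌋ = 22
descent: ρ → (10,10,-10)  [lands on river]
river: ρ → (-10,10,10)
ρ-cycle length = 2 (tail of 1 descent step not counted)

2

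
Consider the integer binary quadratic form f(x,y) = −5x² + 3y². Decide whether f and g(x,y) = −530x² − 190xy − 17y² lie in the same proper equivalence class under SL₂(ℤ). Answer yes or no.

D₁ = 60, D₂ = 60
river cycle of f (length 2): (3, 6, -2), (-2, 6, 3)
river cycle of g (length 2): (-2, 6, 3), (3, 6, -2)
cycles coincide ⇒ equivalent

yes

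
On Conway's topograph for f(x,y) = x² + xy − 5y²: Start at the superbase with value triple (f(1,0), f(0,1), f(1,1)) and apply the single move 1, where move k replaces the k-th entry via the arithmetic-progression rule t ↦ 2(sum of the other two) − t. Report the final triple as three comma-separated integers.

start (1,-5,-3) = (f(1,0),f(0,1),f(1,1))
replace slot 1: 2·((-5)+(-3)) − 1 = -17 → (-17,-5,-3)

-17,-5,-3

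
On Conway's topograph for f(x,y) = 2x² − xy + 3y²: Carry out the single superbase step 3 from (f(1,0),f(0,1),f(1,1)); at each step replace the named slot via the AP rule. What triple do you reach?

start (2,3,4) = (f(1,0),f(0,1),f(1,1))
replace slot 3: 2·(2+3) − 4 = 6 → (2,3,6)

2,3,6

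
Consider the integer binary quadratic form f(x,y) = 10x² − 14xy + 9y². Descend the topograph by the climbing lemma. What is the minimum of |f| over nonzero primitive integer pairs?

translate: b→6 (≡-14 mod 20), so (10,-14,9)→(10,6,5)
flip: (10,6,5)→(5,-6,10)
translate: b→4 (≡-6 mod 10), so (5,-6,10)→(5,4,9)
reduced (well bottom): (5,4,9) with a≤c, −a<b≤a
well minimum = a = 5

5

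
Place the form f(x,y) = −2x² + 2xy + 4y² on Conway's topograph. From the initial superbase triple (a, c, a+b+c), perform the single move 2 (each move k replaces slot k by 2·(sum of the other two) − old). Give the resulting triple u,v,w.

start (-2,4,4) = (f(1,0),f(0,1),f(1,1))
replace slot 2: 2·((-2)+4) − 4 = 0 → (-2,0,4)

-2,0,4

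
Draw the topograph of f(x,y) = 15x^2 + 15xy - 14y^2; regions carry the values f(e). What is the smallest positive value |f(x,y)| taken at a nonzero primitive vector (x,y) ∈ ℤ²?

river: ρ → (-14,13,16)
river: ρ → (16,19,-11)
river: ρ → (-11,25,10)
river: ρ → (10,15,-21)
river: ρ → (-21,27,4)
river: ρ → (4,29,-14)
river: ρ → (-14,27,6)
river: ρ → (6,21,-26)
river: ρ → (-26,31,1)
river: ρ → (1,31,-26)
river: ρ → (-26,21,6)
river: ρ → (6,27,-14)
river: ρ → (-14,29,4)
river: ρ → (4,27,-21)
river: ρ → (-21,15,10)
river: ρ → (10,25,-11)
river: ρ → (-11,19,16)
river: ρ → (16,13,-14)
river: ρ → (-14,15,15)
river: ρ → (15,15,-14)
closes: descent 0, river 20
min |a| on river = 1

1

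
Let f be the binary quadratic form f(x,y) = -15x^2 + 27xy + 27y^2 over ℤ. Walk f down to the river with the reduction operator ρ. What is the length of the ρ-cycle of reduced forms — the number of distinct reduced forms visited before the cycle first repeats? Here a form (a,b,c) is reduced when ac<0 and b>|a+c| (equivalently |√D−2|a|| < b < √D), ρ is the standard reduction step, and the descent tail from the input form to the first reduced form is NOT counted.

D = 2349, ⌊√D⌋ = 48
river: ρ → (27,27,-15)
river: ρ → (-15,33,21)
river: ρ → (21,9,-27)
river: ρ → (-27,45,3)
river: ρ → (3,45,-27)
river: ρ → (-27,9,21)
river: ρ → (21,33,-15)
river: ρ → (-15,27,27)
ρ-cycle length = 8 (tail of 0 descent steps not counted)

8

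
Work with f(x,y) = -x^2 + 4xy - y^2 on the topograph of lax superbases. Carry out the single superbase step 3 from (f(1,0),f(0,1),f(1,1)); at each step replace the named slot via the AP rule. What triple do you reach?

start (-1,-1,2) = (f(1,0),f(0,1),f(1,1))
replace slot 3: 2·((-1)+(-1)) − 2 = -6 → (-1,-1,-6)

-1,-1,-6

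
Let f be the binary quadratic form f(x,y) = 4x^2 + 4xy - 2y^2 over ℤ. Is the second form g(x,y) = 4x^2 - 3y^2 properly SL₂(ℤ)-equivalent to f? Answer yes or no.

D₁ = 48, D₂ = 48
river cycle of f (length 2): (-2, 4, 4), (4, 4, -2)
river cycle of g (length 2): (-3, 6, 1), (1, 6, -3)
cycles differ ⇒ inequivalent

no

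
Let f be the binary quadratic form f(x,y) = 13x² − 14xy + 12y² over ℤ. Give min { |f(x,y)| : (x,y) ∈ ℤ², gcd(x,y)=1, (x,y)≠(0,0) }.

translate: b→12 (≡-14 mod 26), so (13,-14,12)→(13,12,11)
flip: (13,12,11)→(11,-12,13)
translate: b→10 (≡-12 mod 22), so (11,-12,13)→(11,10,12)
reduced (well bottom): (11,10,12) with a≤c, −a<b≤a
well minimum = a = 11

11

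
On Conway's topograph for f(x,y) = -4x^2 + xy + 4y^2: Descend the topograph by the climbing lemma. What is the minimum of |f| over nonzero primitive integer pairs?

river: ρ → (4,7,-1)
river: ρ → (-1,7,4)
river: ρ → (4,1,-4)
river: ρ → (-4,7,1)
river: ρ → (1,7,-4)
river: ρ → (-4,1,4)
closes: descent 0, river 6
min |a| on river = 1

1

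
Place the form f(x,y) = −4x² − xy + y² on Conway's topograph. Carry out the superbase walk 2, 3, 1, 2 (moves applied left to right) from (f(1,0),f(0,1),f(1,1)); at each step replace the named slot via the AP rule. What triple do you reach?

start (-4,1,-4) = (f(1,0),f(0,1),f(1,1))
replace slot 2: 2·((-4)+(-4)) − 1 = -17 → (-4,-17,-4)
replace slot 3: 2·((-4)+(-17)) − (-4) = -38 → (-4,-17,-38)
replace slot 1: 2·((-17)+(-38)) − (-4) = -106 → (-106,-17,-38)
replace slot 2: 2·((-106)+(-38)) − (-17) = -271 → (-106,-271,-38)

-106,-271,-38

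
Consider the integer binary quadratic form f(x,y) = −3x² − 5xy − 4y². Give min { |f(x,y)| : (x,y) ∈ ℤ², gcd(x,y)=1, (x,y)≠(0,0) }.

translate: b→-1 (≡5 mod 6), so (3,5,4)→(3,-1,2)
flip: (3,-1,2)→(2,1,3)
reduced (well bottom): (2,1,3) with a≤c, −a<b≤a
well minimum |f| = |-2| = 2 (negative-definite)

2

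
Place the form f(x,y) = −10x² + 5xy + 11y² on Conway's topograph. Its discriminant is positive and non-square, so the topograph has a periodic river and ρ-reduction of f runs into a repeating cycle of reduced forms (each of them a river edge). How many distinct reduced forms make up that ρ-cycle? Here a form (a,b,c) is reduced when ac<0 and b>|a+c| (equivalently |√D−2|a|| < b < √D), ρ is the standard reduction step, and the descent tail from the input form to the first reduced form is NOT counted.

D = 465, ⌊√D⌋ = 21
river: ρ → (11,17,-4)
river: ρ → (-4,15,15)
river: ρ → (15,15,-4)
river: ρ → (-4,17,11)
river: ρ → (11,5,-10)
river: ρ → (-10,15,6)
river: ρ → (6,21,-1)
river: ρ → (-1,21,6)
river: ρ → (6,15,-10)
river: ρ → (-10,5,11)
ρ-cycle length = 10 (tail of 0 descent steps not counted)

10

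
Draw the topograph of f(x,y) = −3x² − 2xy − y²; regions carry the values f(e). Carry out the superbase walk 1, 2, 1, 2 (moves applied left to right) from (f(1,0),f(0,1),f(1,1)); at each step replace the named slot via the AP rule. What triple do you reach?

start (-3,-1,-6) = (f(1,0),f(0,1),f(1,1))
replace slot 1: 2·((-1)+(-6)) − (-3) = -11 → (-11,-1,-6)
replace slot 2: 2·((-11)+(-6)) − (-1) = -33 → (-11,-33,-6)
replace slot 1: 2·((-33)+(-6)) − (-11) = -67 → (-67,-33,-6)
replace slot 2: 2·((-67)+(-6)) − (-33) = -113 → (-67,-113,-6)

-67,-113,-6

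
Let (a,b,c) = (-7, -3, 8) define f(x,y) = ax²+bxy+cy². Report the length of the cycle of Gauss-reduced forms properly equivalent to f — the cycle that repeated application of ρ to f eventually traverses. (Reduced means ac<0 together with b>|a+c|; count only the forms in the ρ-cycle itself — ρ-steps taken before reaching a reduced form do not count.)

D = 233, ⌊√D⌋ = 15
descent: ρ → (8,3,-7)  [lands on river]
river: ρ → (-7,11,4)
river: ρ → (4,13,-4)
river: ρ → (-4,11,7)
river: ρ → (7,3,-8)
river: ρ → (-8,13,2)
river: ρ → (2,15,-1)
river: ρ → (-1,15,2)
river: ρ → (2,13,-8)
river: ρ → (-8,3,7)
river: ρ → (7,11,-4)
river: ρ → (-4,13,4)
river: ρ → (4,11,-7)
river: ρ → (-7,3,8)
river: ρ → (8,13,-2)
river: ρ → (-2,15,1)
river: ρ → (1,15,-2)
river: ρ → (-2,13,8)
ρ-cycle length = 18 (tail of 1 descent step not counted)

18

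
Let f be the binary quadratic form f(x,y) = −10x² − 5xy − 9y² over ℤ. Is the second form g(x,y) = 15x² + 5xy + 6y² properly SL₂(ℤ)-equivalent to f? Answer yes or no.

D₁ = -335, D₂ = -335
f is negative-definite; reduce −f:
−f: flip: (10,5,9)→(9,-5,10)
−f: reduced (well bottom): (9,-5,10) with a≤c, −a<b≤a
flip sign back: reduced form of f is (-9,5,-10)
g: flip: (15,5,6)→(6,-5,15)
g: reduced (well bottom): (6,-5,15) with a≤c, −a<b≤a
reduced forms (-9, 5, -10) vs (6, -5, 15) ⇒ inequivalent

no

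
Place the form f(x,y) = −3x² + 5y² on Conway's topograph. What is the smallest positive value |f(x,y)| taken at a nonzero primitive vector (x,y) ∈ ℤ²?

descent: ρ → (5,0,-3)
descent: ρ → (-3,6,2)  [lands on river]
river: ρ → (2,6,-3)
closes: descent 2, river 2
min |a| on river = 2

2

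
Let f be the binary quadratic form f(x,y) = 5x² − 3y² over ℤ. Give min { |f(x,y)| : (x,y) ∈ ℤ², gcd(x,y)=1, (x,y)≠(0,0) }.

descent: ρ → (-3,6,2)  [lands on river]
river: ρ → (2,6,-3)
closes: descent 1, river 2
min |a| on river = 2

2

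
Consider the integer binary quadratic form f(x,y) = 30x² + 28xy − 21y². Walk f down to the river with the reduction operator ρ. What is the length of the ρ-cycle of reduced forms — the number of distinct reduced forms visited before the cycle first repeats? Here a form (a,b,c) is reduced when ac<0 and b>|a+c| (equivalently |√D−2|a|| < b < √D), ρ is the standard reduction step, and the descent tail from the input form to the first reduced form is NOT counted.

D = 3304, ⌊√D⌋ = 57
river: ρ → (-21,56,2)
river: ρ → (2,56,-21)
river: ρ → (-21,28,30)
river: ρ → (30,32,-19)
river: ρ → (-19,44,18)
river: ρ → (18,28,-35)
river: ρ → (-35,42,11)
river: ρ → (11,46,-27)
river: ρ → (-27,8,30)
river: ρ → (30,52,-5)
river: ρ → (-5,48,50)
river: ρ → (50,52,-3)
river: ρ → (-3,56,14)
river: ρ → (14,56,-3)
river: ρ → (-3,52,50)
river: ρ → (50,48,-5)
river: ρ → (-5,52,30)
river: ρ → (30,8,-27)
river: ρ → (-27,46,11)
river: ρ → (11,42,-35)
river: ρ → (-35,28,18)
river: ρ → (18,44,-19)
river: ρ → (-19,32,30)
river: ρ → (30,28,-21)
ρ-cycle length = 24 (tail of 0 descent steps not counted)

24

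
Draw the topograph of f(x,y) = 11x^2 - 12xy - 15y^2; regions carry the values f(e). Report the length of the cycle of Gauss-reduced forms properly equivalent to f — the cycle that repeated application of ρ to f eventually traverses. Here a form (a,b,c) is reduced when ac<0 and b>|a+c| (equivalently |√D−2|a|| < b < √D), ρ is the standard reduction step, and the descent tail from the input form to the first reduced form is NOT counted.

D = 804, ⌊√D⌋ = 28
descent: ρ → (-15,12,11)  [lands on river]
river: ρ → (11,10,-16)
river: ρ → (-16,22,5)
river: ρ → (5,28,-1)
river: ρ → (-1,28,5)
river: ρ → (5,22,-16)
river: ρ → (-16,10,11)
river: ρ → (11,12,-15)
river: ρ → (-15,18,8)
river: ρ → (8,14,-19)
river: ρ → (-19,24,3)
river: ρ → (3,24,-19)
river: ρ → (-19,14,8)
river: ρ → (8,18,-15)
ρ-cycle length = 14 (tail of 1 descent step not counted)

14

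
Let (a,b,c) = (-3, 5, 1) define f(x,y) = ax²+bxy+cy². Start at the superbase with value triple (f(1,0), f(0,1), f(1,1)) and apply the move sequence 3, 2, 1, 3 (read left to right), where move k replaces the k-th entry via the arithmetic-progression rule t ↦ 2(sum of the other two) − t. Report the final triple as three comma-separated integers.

start (-3,1,3) = (f(1,0),f(0,1),f(1,1))
replace slot 3: 2·((-3)+1) − 3 = -7 → (-3,1,-7)
replace slot 2: 2·((-3)+(-7)) − 1 = -21 → (-3,-21,-7)
replace slot 1: 2·((-21)+(-7)) − (-3) = -53 → (-53,-21,-7)
replace slot 3: 2·((-53)+(-21)) − (-7) = -141 → (-53,-21,-141)

-53,-21,-141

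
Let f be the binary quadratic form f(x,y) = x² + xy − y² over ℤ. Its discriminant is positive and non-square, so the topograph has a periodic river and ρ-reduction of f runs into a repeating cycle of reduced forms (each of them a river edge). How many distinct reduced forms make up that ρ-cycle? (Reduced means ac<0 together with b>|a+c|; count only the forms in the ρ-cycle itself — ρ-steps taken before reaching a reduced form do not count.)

D = 5, ⌊√D⌋ = 2
river: ρ → (-1,1,1)
river: ρ → (1,1,-1)
ρ-cycle length = 2 (tail of 0 descent steps not counted)

2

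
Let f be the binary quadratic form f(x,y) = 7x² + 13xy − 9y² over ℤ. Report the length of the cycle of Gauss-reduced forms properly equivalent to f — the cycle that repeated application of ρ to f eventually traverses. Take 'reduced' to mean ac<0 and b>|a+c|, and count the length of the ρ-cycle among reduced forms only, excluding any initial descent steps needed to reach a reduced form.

D = 421, ⌊√D⌋ = 20
river: ρ → (-9,5,11)
river: ρ → (11,17,-3)
river: ρ → (-3,19,5)
river: ρ → (5,11,-15)
river: ρ → (-15,19,1)
river: ρ → (1,19,-15)
river: ρ → (-15,11,5)
river: ρ → (5,19,-3)
river: ρ → (-3,17,11)
river: ρ → (11,5,-9)
river: ρ → (-9,13,7)
river: ρ → (7,15,-7)
river: ρ → (-7,13,9)
river: ρ → (9,5,-11)
river: ρ → (-11,17,3)
river: ρ → (3,19,-5)
river: ρ → (-5,11,15)
river: ρ → (15,19,-1)
river: ρ → (-1,19,15)
river: ρ → (15,11,-5)
river: ρ → (-5,19,3)
river: ρ → (3,17,-11)
river: ρ → (-11,5,9)
river: ρ → (9,13,-7)
river: ρ → (-7,15,7)
river: ρ → (7,13,-9)
ρ-cycle length = 26 (tail of 0 descent steps not counted)

26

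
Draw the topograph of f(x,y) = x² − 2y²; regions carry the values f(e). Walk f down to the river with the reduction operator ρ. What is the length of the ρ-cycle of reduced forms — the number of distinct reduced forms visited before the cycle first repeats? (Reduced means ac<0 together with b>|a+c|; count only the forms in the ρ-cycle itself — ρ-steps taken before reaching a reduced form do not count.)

D = 8, ⌊√D⌋ = 2
descent: ρ → (-2,0,1)
descent: ρ → (1,2,-1)  [lands on river]
river: ρ → (-1,2,1)
ρ-cycle length = 2 (tail of 2 descent steps not counted)

2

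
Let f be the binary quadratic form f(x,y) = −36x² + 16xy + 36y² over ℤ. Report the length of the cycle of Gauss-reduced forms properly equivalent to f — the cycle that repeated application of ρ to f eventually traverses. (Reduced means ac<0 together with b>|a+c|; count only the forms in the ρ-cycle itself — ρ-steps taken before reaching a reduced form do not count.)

D = 5440, ⌊√D⌋ = 73
river: ρ → (36,56,-16)
river: ρ → (-16,72,4)
river: ρ → (4,72,-16)
river: ρ → (-16,56,36)
river: ρ → (36,16,-36)
river: ρ → (-36,56,16)
river: ρ → (16,72,-4)
river: ρ → (-4,72,16)
river: ρ → (16,56,-36)
river: ρ → (-36,16,36)
ρ-cycle length = 10 (tail of 0 descent steps not counted)

10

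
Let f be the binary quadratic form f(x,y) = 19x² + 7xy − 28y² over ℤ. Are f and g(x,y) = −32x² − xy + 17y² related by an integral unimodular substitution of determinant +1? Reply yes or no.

D₁ = 2177, D₂ = 2177
river cycle of f (length 8): (19, 45, -2), (-2, 43, 41), (41, 39, -4), (-4, 41, 31), (31, 21, -14), (-14, 35, 17), (17, 33, -16), (-16, 31, 19)
river cycle of g (length 8): (17, 35, -14), (-14, 21, 31), (31, 41, -4), (-4, 39, 41), (41, 43, -2), (-2, 45, 19), (19, 31, -16), (-16, 33, 17)
cycles differ ⇒ inequivalent

no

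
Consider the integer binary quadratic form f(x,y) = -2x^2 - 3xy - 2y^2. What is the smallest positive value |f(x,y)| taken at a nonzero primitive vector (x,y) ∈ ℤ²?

translate: b→-1 (≡3 mod 4), so (2,3,2)→(2,-1,1)
flip: (2,-1,1)→(1,1,2)
reduced (well bottom): (1,1,2) with a≤c, −a<b≤a
well minimum |f| = |-1| = 1 (negative-definite)

1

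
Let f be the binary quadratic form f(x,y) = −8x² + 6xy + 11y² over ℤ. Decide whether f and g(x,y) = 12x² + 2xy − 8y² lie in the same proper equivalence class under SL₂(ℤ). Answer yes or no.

D₁ = 388, D₂ = 388
river cycle of f (length 22): (11, 16, -3), (-3, 14, 16), (16, 18, -1), (-1, 18, 16), (16, 14, -3), (-3, 16, 11), (11, 6, -8), (-8, 10, 9), (9, 8, -9), (-9, 10, 8), … (12 more)
river cycle of g (length 18): (-8, 14, 6), (6, 10, -12), (-12, 14, 4), (4, 18, -4), (-4, 14, 12), (12, 10, -6), (-6, 14, 8), (8, 18, -2), (-2, 18, 8), (8, 14, -6), … (8 more)
cycles differ ⇒ inequivalent

no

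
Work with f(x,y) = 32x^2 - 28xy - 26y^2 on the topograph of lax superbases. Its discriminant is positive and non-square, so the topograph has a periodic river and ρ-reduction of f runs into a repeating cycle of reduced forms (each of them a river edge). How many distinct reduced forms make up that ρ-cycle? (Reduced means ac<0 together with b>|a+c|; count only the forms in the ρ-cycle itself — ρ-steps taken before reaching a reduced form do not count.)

D = 4112, ⌊√D⌋ = 64
descent: ρ → (-26,28,32)  [lands on river]
river: ρ → (32,36,-22)
river: ρ → (-22,52,16)
river: ρ → (16,44,-34)
river: ρ → (-34,24,26)
river: ρ → (26,28,-32)
river: ρ → (-32,36,22)
river: ρ → (22,52,-16)
river: ρ → (-16,44,34)
river: ρ → (34,24,-26)
ρ-cycle length = 10 (tail of 1 descent step not counted)

10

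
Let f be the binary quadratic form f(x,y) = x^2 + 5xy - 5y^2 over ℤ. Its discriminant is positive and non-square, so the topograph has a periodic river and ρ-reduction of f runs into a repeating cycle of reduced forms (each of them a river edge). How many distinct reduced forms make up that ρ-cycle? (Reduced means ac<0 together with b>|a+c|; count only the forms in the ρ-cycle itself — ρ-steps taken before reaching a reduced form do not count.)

D = 45, ⌊√D⌋ = 6
river: ρ → (-5,5,1)
river: ρ → (1,5,-5)
ρ-cycle length = 2 (tail of 0 descent steps not counted)

2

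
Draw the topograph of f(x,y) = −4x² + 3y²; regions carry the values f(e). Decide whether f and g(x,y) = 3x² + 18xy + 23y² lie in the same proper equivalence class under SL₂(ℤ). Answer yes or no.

D₁ = 48, D₂ = 48
river cycle of f (length 2): (3, 6, -1), (-1, 6, 3)
river cycle of g (length 2): (3, 6, -1), (-1, 6, 3)
cycles coincide ⇒ equivalent

yes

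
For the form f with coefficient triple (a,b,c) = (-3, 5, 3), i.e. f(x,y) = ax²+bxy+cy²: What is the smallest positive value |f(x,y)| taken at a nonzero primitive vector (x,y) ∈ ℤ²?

river: ρ → (3,7,-1)
river: ρ → (-1,7,3)
river: ρ → (3,5,-3)
river: ρ → (-3,7,1)
river: ρ → (1,7,-3)
river: ρ → (-3,5,3)
closes: descent 0, river 6
min |a| on river = 1

1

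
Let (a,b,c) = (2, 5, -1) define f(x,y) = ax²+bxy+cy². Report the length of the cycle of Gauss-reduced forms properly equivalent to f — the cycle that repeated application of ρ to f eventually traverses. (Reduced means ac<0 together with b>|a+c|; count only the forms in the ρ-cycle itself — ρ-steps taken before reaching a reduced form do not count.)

D = 33, ⌊√D⌋ = 5
river: ρ → (-1,5,2)
river: ρ → (2,3,-3)
river: ρ → (-3,3,2)
river: ρ → (2,5,-1)
ρ-cycle length = 4 (tail of 0 descent steps not counted)

4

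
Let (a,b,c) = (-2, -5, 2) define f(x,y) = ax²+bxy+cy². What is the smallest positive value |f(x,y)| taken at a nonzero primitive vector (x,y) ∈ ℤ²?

descent: ρ → (2,5,-2)  [lands on river]
river: ρ → (-2,3,4)
river: ρ → (4,5,-1)
river: ρ → (-1,5,4)
river: ρ → (4,3,-2)
river: ρ → (-2,5,2)
river: ρ → (2,3,-4)
river: ρ → (-4,5,1)
river: ρ → (1,5,-4)
river: ρ → (-4,3,2)
closes: descent 1, river 10
min |a| on river = 1

1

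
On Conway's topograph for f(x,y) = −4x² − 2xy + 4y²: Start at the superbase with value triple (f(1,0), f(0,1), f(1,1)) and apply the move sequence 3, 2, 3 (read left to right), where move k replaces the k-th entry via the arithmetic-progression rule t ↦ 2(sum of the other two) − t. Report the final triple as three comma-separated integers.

start (-4,4,-2) = (f(1,0),f(0,1),f(1,1))
replace slot 3: 2·((-4)+4) − (-2) = 2 → (-4,4,2)
replace slot 2: 2·((-4)+2) − 4 = -8 → (-4,-8,2)
replace slot 3: 2·((-4)+(-8)) − 2 = -26 → (-4,-8,-26)

-4,-8,-26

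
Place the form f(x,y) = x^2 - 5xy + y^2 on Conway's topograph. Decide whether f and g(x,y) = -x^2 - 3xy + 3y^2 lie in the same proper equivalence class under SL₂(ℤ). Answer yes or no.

D₁ = 21, D₂ = 21
river cycle of f (length 2): (1, 3, -3), (-3, 3, 1)
river cycle of g (length 2): (3, 3, -1), (-1, 3, 3)
cycles differ ⇒ inequivalent

no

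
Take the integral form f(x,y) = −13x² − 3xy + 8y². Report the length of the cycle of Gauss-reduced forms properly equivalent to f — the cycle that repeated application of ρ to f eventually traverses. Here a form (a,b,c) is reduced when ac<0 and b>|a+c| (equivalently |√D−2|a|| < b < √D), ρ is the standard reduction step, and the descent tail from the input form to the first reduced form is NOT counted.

D = 425, ⌊√D⌋ = 20
descent: ρ → (8,19,-2)  [lands on river]
river: ρ → (-2,17,17)
river: ρ → (17,17,-2)
river: ρ → (-2,19,8)
river: ρ → (8,13,-8)
river: ρ → (-8,19,2)
river: ρ → (2,17,-17)
river: ρ → (-17,17,2)
river: ρ → (2,19,-8)
river: ρ → (-8,13,8)
ρ-cycle length = 10 (tail of 1 descent step not counted)

10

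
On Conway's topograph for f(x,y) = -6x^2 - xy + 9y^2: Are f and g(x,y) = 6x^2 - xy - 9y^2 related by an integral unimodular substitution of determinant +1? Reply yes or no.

D₁ = 217, D₂ = 217
river cycle of f (length 16): (-6, 11, 4), (4, 13, -3), (-3, 11, 8), (8, 5, -6), (-6, 7, 7), (7, 7, -6), (-6, 5, 8), (8, 11, -3), (-3, 13, 4), (4, 11, -6), … (6 more)
river cycle of g (length 16): (6, 11, -4), (-4, 13, 3), (3, 11, -8), (-8, 5, 6), (6, 7, -7), (-7, 7, 6), (6, 5, -8), (-8, 11, 3), (3, 13, -4), (-4, 11, 6), … (6 more)
cycles differ ⇒ inequivalent

no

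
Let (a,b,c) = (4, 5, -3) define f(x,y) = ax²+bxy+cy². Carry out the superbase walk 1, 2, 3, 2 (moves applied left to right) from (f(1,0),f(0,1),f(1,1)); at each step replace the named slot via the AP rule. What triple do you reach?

start (4,-3,6) = (f(1,0),f(0,1),f(1,1))
replace slot 1: 2·((-3)+6) − 4 = 2 → (2,-3,6)
replace slot 2: 2·(2+6) − (-3) = 19 → (2,19,6)
replace slot 3: 2·(2+19) − 6 = 36 → (2,19,36)
replace slot 2: 2·(2+36) − 19 = 57 → (2,57,36)

2,57,36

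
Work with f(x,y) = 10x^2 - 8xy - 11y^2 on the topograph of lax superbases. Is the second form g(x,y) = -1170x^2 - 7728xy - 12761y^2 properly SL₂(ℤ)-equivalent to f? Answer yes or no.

D₁ = 504, D₂ = 504
river cycle of f (length 10): (-11, 8, 10), (10, 12, -9), (-9, 6, 13), (13, 20, -2), (-2, 20, 13), (13, 6, -9), (-9, 12, 10), (10, 8, -11), (-11, 14, 7), (7, 14, -11)
river cycle of g (length 10): (-9, 6, 13), (13, 20, -2), (-2, 20, 13), (13, 6, -9), (-9, 12, 10), (10, 8, -11), (-11, 14, 7), (7, 14, -11), (-11, 8, 10), (10, 12, -9)
cycles coincide ⇒ equivalent

yes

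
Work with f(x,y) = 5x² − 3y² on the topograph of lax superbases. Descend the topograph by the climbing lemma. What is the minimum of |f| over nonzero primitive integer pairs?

descent: ρ → (-3,6,2)  [lands on river]
river: ρ → (2,6,-3)
closes: descent 1, river 2
min |a| on river = 2

2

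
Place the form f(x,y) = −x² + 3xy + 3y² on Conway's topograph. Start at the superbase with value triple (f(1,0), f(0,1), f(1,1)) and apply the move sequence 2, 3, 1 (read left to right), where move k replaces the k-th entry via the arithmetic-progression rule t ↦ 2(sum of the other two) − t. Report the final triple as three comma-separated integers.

start (-1,3,5) = (f(1,0),f(0,1),f(1,1))
replace slot 2: 2·((-1)+5) − 3 = 5 → (-1,5,5)
replace slot 3: 2·((-1)+5) − 5 = 3 → (-1,5,3)
replace slot 1: 2·(5+3) − (-1) = 17 → (17,5,3)

17,5,3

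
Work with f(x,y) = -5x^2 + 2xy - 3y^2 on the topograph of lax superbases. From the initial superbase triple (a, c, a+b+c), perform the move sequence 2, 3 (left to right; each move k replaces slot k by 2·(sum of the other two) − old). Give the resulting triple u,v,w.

start (-5,-3,-6) = (f(1,0),f(0,1),f(1,1))
replace slot 2: 2·((-5)+(-6)) − (-3) = -19 → (-5,-19,-6)
replace slot 3: 2·((-5)+(-19)) − (-6) = -42 → (-5,-19,-42)

-5,-19,-42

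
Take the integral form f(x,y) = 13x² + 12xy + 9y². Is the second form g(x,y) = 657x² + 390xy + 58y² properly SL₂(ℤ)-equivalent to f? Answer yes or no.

D₁ = -324, D₂ = -324
f: flip: (13,12,9)→(9,-12,13)
f: translate: b→6 (≡-12 mod 18), so (9,-12,13)→(9,6,10)
f: reduced (well bottom): (9,6,10) with a≤c, −a<b≤a
g: flip: (657,390,58)→(58,-390,657)
g: translate: b→-42 (≡-390 mod 116), so (58,-390,657)→(58,-42,9)
g: flip: (58,-42,9)→(9,42,58)
g: translate: b→6 (≡42 mod 18), so (9,42,58)→(9,6,10)
g: reduced (well bottom): (9,6,10) with a≤c, −a<b≤a
reduced forms (9, 6, 10) vs (9, 6, 10) ⇒ equivalent

yes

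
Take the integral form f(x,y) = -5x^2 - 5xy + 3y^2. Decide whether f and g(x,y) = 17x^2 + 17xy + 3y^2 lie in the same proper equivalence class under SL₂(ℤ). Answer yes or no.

D₁ = 85, D₂ = 85
river cycle of f (length 6): (3, 5, -5), (-5, 5, 3), (3, 7, -3), (-3, 5, 5), (5, 5, -3), (-3, 7, 3)
river cycle of g (length 6): (3, 7, -3), (-3, 5, 5), (5, 5, -3), (-3, 7, 3), (3, 5, -5), (-5, 5, 3)
cycles coincide ⇒ equivalent

yes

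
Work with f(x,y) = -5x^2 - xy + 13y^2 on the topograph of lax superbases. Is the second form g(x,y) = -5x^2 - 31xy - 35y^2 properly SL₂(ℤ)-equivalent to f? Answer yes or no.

D₁ = 261, D₂ = 261
river cycle of f (length 8): (-5, 9, 9), (9, 9, -5), (-5, 11, 7), (7, 3, -9), (-9, 15, 1), (1, 15, -9), (-9, 3, 7), (7, 11, -5)
river cycle of g (length 8): (-5, 9, 9), (9, 9, -5), (-5, 11, 7), (7, 3, -9), (-9, 15, 1), (1, 15, -9), (-9, 3, 7), (7, 11, -5)
cycles coincide ⇒ equivalent

yes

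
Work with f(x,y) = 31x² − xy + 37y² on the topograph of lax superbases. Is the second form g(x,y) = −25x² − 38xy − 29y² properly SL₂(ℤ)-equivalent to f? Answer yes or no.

D₁ = -4587, D₂ = -1456
discriminants differ ⇒ not SL₂(ℤ)-equivalent

no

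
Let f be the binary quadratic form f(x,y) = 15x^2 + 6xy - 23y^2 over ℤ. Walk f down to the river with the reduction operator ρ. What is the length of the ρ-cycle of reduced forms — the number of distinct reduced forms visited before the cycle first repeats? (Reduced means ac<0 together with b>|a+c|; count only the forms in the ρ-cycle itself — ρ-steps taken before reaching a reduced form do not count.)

D = 1416, ⌊√D⌋ = 37
descent: ρ → (-23,-6,15)
descent: ρ → (15,36,-2)  [lands on river]
river: ρ → (-2,36,15)
river: ρ → (15,24,-14)
river: ρ → (-14,32,7)
river: ρ → (7,24,-30)
river: ρ → (-30,36,1)
river: ρ → (1,36,-30)
river: ρ → (-30,24,7)
river: ρ → (7,32,-14)
river: ρ → (-14,24,15)
ρ-cycle length = 10 (tail of 2 descent steps not counted)

10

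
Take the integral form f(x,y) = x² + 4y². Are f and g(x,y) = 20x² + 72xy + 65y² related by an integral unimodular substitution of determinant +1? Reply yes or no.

D₁ = -16, D₂ = -16
f: reduced (well bottom): (1,0,4) with a≤c, −a<b≤a
g: translate: b→-8 (≡72 mod 40), so (20,72,65)→(20,-8,1)
g: flip: (20,-8,1)→(1,8,20)
g: translate: b→0 (≡8 mod 2), so (1,8,20)→(1,0,4)
g: reduced (well bottom): (1,0,4) with a≤c, −a<b≤a
reduced forms (1, 0, 4) vs (1, 0, 4) ⇒ equivalent

yes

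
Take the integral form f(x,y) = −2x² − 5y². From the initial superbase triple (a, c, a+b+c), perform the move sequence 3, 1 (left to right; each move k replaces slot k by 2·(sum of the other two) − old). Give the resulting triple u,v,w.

start (-2,-5,-7) = (f(1,0),f(0,1),f(1,1))
replace slot 3: 2·((-2)+(-5)) − (-7) = -7 → (-2,-5,-7)
replace slot 1: 2·((-5)+(-7)) − (-2) = -22 → (-22,-5,-7)

-22,-5,-7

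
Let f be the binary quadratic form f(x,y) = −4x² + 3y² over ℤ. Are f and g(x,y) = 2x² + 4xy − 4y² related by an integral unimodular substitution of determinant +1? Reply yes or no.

D₁ = 48, D₂ = 48
river cycle of f (length 2): (3, 6, -1), (-1, 6, 3)
river cycle of g (length 2): (-4, 4, 2), (2, 4, -4)
cycles differ ⇒ inequivalent

no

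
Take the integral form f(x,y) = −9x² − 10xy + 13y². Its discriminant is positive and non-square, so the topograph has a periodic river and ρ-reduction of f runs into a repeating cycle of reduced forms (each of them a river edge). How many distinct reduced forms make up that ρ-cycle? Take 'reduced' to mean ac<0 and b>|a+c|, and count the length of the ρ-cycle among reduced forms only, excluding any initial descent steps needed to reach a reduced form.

D = 568, ⌊√D⌋ = 23
descent: ρ → (13,10,-9)  [lands on river]
river: ρ → (-9,8,14)
river: ρ → (14,20,-3)
river: ρ → (-3,22,7)
river: ρ → (7,20,-6)
river: ρ → (-6,16,13)
ρ-cycle length = 6 (tail of 1 descent step not counted)

6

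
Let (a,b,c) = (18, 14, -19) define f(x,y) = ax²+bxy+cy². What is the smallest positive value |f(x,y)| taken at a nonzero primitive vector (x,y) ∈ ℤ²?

river: ρ → (-19,24,13)
river: ρ → (13,28,-15)
river: ρ → (-15,32,9)
river: ρ → (9,22,-30)
river: ρ → (-30,38,1)
river: ρ → (1,38,-30)
river: ρ → (-30,22,9)
river: ρ → (9,32,-15)
river: ρ → (-15,28,13)
river: ρ → (13,24,-19)
river: ρ → (-19,14,18)
river: ρ → (18,22,-15)
river: ρ → (-15,38,2)
river: ρ → (2,38,-15)
river: ρ → (-15,22,18)
river: ρ → (18,14,-19)
closes: descent 0, river 16
min |a| on river = 1

1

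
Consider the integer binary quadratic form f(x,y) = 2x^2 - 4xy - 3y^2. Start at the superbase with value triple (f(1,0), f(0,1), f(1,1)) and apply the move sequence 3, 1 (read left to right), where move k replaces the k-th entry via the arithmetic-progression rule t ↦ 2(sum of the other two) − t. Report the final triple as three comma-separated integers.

start (2,-3,-5) = (f(1,0),f(0,1),f(1,1))
replace slot 3: 2·(2+(-3)) − (-5) = 3 → (2,-3,3)
replace slot 1: 2·((-3)+3) − 2 = -2 → (-2,-3,3)

-2,-3,3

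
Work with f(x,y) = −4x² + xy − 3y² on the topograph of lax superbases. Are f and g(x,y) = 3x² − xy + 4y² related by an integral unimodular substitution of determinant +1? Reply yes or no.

D₁ = -47, D₂ = -47
f is negative-definite; reduce −f:
−f: flip: (4,-1,3)→(3,1,4)
−f: reduced (well bottom): (3,1,4) with a≤c, −a<b≤a
flip sign back: reduced form of f is (-3,-1,-4)
g: reduced (well bottom): (3,-1,4) with a≤c, −a<b≤a
reduced forms (-3, -1, -4) vs (3, -1, 4) ⇒ inequivalent

no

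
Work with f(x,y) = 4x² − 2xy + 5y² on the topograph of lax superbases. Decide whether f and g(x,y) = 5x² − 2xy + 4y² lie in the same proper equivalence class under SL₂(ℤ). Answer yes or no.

D₁ = -76, D₂ = -76
f: reduced (well bottom): (4,-2,5) with a≤c, −a<b≤a
g: flip: (5,-2,4)→(4,2,5)
g: reduced (well bottom): (4,2,5) with a≤c, −a<b≤a
reduced forms (4, -2, 5) vs (4, 2, 5) ⇒ inequivalent

no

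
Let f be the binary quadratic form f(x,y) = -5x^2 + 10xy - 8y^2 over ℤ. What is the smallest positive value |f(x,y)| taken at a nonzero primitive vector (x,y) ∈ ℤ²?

translate: b→0 (≡-10 mod 10), so (5,-10,8)→(5,0,3)
flip: (5,0,3)→(3,0,5)
reduced (well bottom): (3,0,5) with a≤c, −a<b≤a
well minimum |f| = |-3| = 3 (negative-definite)

3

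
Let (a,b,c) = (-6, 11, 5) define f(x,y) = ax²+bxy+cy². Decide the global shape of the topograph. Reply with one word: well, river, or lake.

D = b²−4ac = 11² − 4·(-6)·5 = 241
D > 0 non-square ⇒ indefinite ⇒ periodic river

river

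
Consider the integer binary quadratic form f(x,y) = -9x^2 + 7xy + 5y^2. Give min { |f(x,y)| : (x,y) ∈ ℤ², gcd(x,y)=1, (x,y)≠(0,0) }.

river: ρ → (5,13,-3)
river: ρ → (-3,11,9)
river: ρ → (9,7,-5)
river: ρ → (-5,13,3)
river: ρ → (3,11,-9)
river: ρ → (-9,7,5)
closes: descent 0, river 6
min |a| on river = 3

3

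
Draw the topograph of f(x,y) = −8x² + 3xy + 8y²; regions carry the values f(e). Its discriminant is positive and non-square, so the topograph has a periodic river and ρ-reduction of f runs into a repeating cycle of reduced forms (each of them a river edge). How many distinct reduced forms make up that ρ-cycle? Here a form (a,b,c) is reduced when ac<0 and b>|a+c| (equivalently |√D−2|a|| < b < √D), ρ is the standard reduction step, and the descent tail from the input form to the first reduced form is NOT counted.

D = 265, ⌊√D⌋ = 16
river: ρ → (8,13,-3)
river: ρ → (-3,11,12)
river: ρ → (12,13,-2)
river: ρ → (-2,15,5)
river: ρ → (5,15,-2)
river: ρ → (-2,13,12)
river: ρ → (12,11,-3)
river: ρ → (-3,13,8)
river: ρ → (8,3,-8)
river: ρ → (-8,13,3)
river: ρ → (3,11,-12)
river: ρ → (-12,13,2)
river: ρ → (2,15,-5)
river: ρ → (-5,15,2)
river: ρ → (2,13,-12)
river: ρ → (-12,11,3)
river: ρ → (3,13,-8)
river: ρ → (-8,3,8)
ρ-cycle length = 18 (tail of 0 descent steps not counted)

18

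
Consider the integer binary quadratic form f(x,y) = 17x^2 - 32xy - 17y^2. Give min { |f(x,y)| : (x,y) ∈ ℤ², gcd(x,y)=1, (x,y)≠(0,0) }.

descent: ρ → (-17,32,17)  [lands on river]
river: ρ → (17,36,-13)
river: ρ → (-13,42,8)
river: ρ → (8,38,-23)
river: ρ → (-23,8,23)
river: ρ → (23,38,-8)
river: ρ → (-8,42,13)
river: ρ → (13,36,-17)
closes: descent 1, river 8
min |a| on river = 8

8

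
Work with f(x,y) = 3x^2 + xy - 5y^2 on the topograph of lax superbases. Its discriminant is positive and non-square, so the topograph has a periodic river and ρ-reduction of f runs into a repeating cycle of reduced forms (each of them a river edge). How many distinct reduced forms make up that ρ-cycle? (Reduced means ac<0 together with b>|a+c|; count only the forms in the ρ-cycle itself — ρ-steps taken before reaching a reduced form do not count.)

D = 61, ⌊√D⌋ = 7
descent: ρ → (-5,-1,3)
descent: ρ → (3,7,-1)  [lands on river]
river: ρ → (-1,7,3)
river: ρ → (3,5,-3)
river: ρ → (-3,7,1)
river: ρ → (1,7,-3)
river: ρ → (-3,5,3)
ρ-cycle length = 6 (tail of 2 descent steps not counted)

6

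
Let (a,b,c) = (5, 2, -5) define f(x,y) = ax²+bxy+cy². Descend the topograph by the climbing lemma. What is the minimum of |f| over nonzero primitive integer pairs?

river: ρ → (-5,8,2)
river: ρ → (2,8,-5)
river: ρ → (-5,2,5)
river: ρ → (5,8,-2)
river: ρ → (-2,8,5)
river: ρ → (5,2,-5)
closes: descent 0, river 6
min |a| on river = 2

2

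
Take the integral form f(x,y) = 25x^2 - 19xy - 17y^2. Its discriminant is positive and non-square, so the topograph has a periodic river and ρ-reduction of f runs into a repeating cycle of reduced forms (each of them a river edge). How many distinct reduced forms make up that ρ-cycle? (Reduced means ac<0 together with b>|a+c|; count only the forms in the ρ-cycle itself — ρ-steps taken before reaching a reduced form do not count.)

D = 2061, ⌊√D⌋ = 45
descent: ρ → (-17,19,25)  [lands on river]
river: ρ → (25,31,-11)
river: ρ → (-11,35,19)
river: ρ → (19,41,-5)
river: ρ → (-5,39,27)
river: ρ → (27,15,-17)
ρ-cycle length = 6 (tail of 1 descent step not counted)

6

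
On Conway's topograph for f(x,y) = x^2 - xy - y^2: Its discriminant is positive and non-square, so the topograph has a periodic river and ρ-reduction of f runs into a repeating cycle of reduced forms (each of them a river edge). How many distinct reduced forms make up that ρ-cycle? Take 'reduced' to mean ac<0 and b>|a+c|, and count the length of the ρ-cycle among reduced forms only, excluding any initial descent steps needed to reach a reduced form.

D = 5, ⌊√D⌋ = 2
descent: ρ → (-1,1,1)  [lands on river]
river: ρ → (1,1,-1)
ρ-cycle length = 2 (tail of 1 descent step not counted)

2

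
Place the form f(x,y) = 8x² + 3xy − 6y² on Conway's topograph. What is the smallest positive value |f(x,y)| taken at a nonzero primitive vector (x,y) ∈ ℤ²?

river: ρ → (-6,9,5)
river: ρ → (5,11,-4)
river: ρ → (-4,13,2)
river: ρ → (2,11,-10)
river: ρ → (-10,9,3)
river: ρ → (3,9,-10)
river: ρ → (-10,11,2)
river: ρ → (2,13,-4)
river: ρ → (-4,11,5)
river: ρ → (5,9,-6)
river: ρ → (-6,3,8)
river: ρ → (8,13,-1)
river: ρ → (-1,13,8)
river: ρ → (8,3,-6)
closes: descent 0, river 14
min |a| on river = 1

1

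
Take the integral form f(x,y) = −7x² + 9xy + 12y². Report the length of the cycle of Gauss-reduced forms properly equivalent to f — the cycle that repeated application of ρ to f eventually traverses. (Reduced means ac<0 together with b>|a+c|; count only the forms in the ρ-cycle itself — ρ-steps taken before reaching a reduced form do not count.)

D = 417, ⌊√D⌋ = 20
river: ρ → (12,15,-4)
river: ρ → (-4,17,8)
river: ρ → (8,15,-6)
river: ρ → (-6,9,14)
river: ρ → (14,19,-1)
river: ρ → (-1,19,14)
river: ρ → (14,9,-6)
river: ρ → (-6,15,8)
river: ρ → (8,17,-4)
river: ρ → (-4,15,12)
river: ρ → (12,9,-7)
river: ρ → (-7,19,2)
river: ρ → (2,17,-16)
river: ρ → (-16,15,3)
river: ρ → (3,15,-16)
river: ρ → (-16,17,2)
river: ρ → (2,19,-7)
river: ρ → (-7,9,12)
ρ-cycle length = 18 (tail of 0 descent steps not counted)

18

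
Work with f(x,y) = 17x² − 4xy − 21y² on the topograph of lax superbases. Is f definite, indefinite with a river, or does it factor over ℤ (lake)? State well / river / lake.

D = b²−4ac = (-4)² − 4·17·(-21) = 1444
D = 38² is a perfect square ⇒ form factors over ℤ ⇒ lakes

lake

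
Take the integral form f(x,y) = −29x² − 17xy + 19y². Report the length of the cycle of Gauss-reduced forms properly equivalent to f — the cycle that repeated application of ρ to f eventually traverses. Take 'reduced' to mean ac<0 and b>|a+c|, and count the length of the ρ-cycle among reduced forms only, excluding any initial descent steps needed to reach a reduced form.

D = 2493, ⌊√D⌋ = 49
descent: ρ → (19,17,-29)  [lands on river]
river: ρ → (-29,41,7)
river: ρ → (7,43,-23)
river: ρ → (-23,49,1)
river: ρ → (1,49,-23)
river: ρ → (-23,43,7)
river: ρ → (7,41,-29)
river: ρ → (-29,17,19)
river: ρ → (19,21,-27)
river: ρ → (-27,33,13)
river: ρ → (13,45,-9)
river: ρ → (-9,45,13)
river: ρ → (13,33,-27)
river: ρ → (-27,21,19)
ρ-cycle length = 14 (tail of 1 descent step not counted)

14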